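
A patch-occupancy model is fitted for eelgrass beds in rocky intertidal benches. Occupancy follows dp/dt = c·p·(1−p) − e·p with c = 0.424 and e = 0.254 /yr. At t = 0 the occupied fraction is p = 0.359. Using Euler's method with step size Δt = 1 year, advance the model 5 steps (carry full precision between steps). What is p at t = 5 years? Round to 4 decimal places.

0.3831

Update rule: p ← p + [c·p·(1−p) − e·p]·Δt with Δt = 1.
step 1: Δp = +0.00638, p = 0.36538
step 2: Δp = +0.00551, p = 0.37089
step 3: Δp = +0.00473, p = 0.37562
step 4: Δp = +0.00403, p = 0.37965
step 5: Δp = +0.00343, p = 0.38308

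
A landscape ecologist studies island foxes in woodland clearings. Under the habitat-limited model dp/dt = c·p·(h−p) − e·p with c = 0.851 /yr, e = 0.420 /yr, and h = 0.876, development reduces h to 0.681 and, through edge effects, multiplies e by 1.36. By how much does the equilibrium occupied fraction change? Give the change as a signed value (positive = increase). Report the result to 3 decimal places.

Before: p* = h − e/c = 0.876 − 0.420/0.851 = 0.876 − 0.4935 = 0.3825.
After: c = 0.851, e = 0.5712, h = 0.681; p* = 0.681 − 0.5712/0.851 = 0.0098.
Δp* = 0.0098 − 0.3825 = -0.3727.

-0.373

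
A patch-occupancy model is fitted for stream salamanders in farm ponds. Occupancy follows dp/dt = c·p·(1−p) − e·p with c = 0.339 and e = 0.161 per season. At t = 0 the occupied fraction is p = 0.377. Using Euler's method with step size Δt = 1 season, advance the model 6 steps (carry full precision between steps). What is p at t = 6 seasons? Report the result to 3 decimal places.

0.466

Update rule: p ← p + [c·p·(1−p) − e·p]·Δt with Δt = 1.
p: 0.37700 → 0.39592  (Δp = +0.01892)
p: 0.39592 → 0.41326  (Δp = +0.01733)
p: 0.41326 → 0.42892  (Δp = +0.01566)
p: 0.42892 → 0.44290  (Δp = +0.01398)
p: 0.44290 → 0.45524  (Δp = +0.01234)
p: 0.45524 → 0.46602  (Δp = +0.01078)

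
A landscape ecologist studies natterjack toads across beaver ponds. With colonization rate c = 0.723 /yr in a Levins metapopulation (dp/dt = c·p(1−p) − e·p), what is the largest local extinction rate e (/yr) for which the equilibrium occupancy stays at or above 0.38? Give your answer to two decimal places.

1 − e/c ≥ 0.38 ⇒ e ≤ c(1 − 0.38) = 0.723 × 0.6200.
e_max = 0.4483.

0.45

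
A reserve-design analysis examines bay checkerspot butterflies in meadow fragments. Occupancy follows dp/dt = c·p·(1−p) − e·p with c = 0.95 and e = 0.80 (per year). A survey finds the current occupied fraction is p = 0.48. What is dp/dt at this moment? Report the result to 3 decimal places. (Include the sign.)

Colonization term: c·p·(1−p) = 0.95×0.48×0.5200 = 0.23712.
Extinction term: e·p = 0.38400.
dp/dt = 0.23712 − 0.38400 = -0.14688.

-0.147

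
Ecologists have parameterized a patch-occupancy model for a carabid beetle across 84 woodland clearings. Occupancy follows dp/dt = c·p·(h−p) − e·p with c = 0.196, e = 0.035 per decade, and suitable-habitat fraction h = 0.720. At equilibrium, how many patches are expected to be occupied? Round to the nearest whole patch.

45

p* = h − e/c = 0.720 − 0.1786 = 0.5414.
Expected occupied patches = N × p* = 84 × 0.5414 = 45.48 ≈ 45.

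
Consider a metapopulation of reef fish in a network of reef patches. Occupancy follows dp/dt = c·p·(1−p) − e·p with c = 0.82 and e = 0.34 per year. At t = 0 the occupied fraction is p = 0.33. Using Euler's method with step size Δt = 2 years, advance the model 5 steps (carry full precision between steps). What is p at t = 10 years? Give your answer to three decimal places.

0.585

Update rule: p ← p + [c·p·(1−p) − e·p]·Δt with Δt = 2.
step 1: Δp = +0.13820, p = 0.46820
step 2: Δp = +0.08996, p = 0.55817
step 3: Δp = +0.02490, p = 0.58306
step 4: Δp = +0.00220, p = 0.58527
step 5: Δp = +0.00010, p = 0.58536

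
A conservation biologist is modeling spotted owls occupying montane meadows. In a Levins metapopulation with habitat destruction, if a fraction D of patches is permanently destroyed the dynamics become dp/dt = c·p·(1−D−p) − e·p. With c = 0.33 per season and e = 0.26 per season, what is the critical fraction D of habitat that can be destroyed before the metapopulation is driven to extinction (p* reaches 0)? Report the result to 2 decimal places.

0.21

The nontrivial equilibrium is p* = (1−D) − e/c; extinction occurs when this hits zero.
So D_crit = 1 − e/c = 1 − 0.26/0.33 = 1 − 0.7879 = 0.2121.
This equals the undisturbed p*, a classic result of Lande's extension.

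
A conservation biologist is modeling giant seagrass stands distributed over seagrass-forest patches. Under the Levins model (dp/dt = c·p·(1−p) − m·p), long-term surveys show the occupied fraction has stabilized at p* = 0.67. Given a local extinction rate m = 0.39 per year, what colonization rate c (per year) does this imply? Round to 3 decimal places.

1.182

At equilibrium c(1−p*) = m, so c = m/(1−p*).
c = 0.39/(1 − 0.67) = 0.39/0.3300 = 1.1818.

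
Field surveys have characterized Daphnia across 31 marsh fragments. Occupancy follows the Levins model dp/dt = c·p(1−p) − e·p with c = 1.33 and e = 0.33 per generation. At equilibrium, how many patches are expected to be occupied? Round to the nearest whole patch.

p* = 1 − e/c = 1 − 0.33/1.33 = 0.7519.
Expected occupied patches = N × p* = 31 × 0.7519 = 23.31 ≈ 23.

23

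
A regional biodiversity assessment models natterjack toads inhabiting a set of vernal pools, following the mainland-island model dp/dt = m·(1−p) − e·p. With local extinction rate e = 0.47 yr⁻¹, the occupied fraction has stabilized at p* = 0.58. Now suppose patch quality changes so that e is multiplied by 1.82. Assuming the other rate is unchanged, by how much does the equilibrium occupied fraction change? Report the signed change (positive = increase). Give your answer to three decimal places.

-0.149

Balance m(1−p*) = e·p* gives m = e·p*/(1−p*) = 0.47×0.58000/0.42000 = 0.64905.
New p* = m/(m+e) = 0.64905/(0.64905+0.85540) = 0.43142.
Δp* = 0.43142 − 0.58000 = -0.14858.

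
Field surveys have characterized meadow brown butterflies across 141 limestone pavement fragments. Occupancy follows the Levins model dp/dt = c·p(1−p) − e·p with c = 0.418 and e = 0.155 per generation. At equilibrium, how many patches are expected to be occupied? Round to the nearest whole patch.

p* = 1 − e/c = 1 − 0.155/0.418 = 0.6292.
Expected occupied patches = N × p* = 141 × 0.6292 = 88.72 ≈ 89.

89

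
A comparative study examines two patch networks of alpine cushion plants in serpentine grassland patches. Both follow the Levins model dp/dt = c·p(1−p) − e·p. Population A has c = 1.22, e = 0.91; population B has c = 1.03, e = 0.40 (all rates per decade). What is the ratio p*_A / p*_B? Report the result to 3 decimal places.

0.415

A: p*_A = 1 − 0.91/1.22 = 0.2541.
B: p*_B = 1 − 0.40/1.03 = 0.6117.
p*_A / p*_B = 0.2541/0.6117 = 0.4154.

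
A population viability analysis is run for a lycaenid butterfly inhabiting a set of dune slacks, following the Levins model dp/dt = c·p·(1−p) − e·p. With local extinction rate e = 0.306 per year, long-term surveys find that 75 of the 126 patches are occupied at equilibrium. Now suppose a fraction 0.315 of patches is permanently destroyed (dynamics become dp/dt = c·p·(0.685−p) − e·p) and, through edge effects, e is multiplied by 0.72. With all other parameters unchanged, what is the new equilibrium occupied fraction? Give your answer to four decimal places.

Observed p* = 75/126 = 0.59524.
Balance c(1−p*) = e gives c = e/(1 − 0.59524) = 0.306/0.40476 = 0.75600.
New p* = 0.685 − e/c = 0.685 − 0.22032/0.75600 = 0.39357.

0.3936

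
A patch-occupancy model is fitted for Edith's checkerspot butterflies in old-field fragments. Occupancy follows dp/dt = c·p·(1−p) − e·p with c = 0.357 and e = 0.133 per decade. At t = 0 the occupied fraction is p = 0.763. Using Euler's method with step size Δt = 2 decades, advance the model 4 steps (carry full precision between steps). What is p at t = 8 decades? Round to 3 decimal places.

0.636

Update rule: p ← p + [c·p·(1−p) − e·p]·Δt with Δt = 2.
p: 0.76300 → 0.68916  (Δp = -0.07384)
p: 0.68916 → 0.65879  (Δp = -0.03036)
p: 0.65879 → 0.64405  (Δp = -0.01474)
p: 0.64405 → 0.63642  (Δp = -0.00763)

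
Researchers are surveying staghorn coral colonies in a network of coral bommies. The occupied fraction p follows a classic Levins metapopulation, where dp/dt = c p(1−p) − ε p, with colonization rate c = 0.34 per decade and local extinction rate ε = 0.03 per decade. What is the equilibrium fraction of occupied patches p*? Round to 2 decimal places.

At equilibrium, colonization balances extinction: c·p*·(1−p*) = ε·p*.
So p* = 1 − ε/c = 1 − 0.03/0.34 = 1 − 0.0882 = 0.9118.

0.91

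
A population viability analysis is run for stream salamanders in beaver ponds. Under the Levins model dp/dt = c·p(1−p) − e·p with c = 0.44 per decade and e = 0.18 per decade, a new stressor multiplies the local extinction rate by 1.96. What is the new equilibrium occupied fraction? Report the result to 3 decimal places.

Before: p* = 1 − 0.18/0.44 = 0.5909.
After the change, c = 0.44, e = 0.3528, so p* = 1 − 0.3528/0.44 = 0.1982.

0.198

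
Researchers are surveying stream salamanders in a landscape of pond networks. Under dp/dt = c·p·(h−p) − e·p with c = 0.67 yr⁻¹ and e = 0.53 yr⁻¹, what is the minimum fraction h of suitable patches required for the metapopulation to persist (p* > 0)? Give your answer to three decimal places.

0.791

p* = h − e/c is positive only when h > e/c.
h_min = e/c = 0.53/0.67 = 0.7910.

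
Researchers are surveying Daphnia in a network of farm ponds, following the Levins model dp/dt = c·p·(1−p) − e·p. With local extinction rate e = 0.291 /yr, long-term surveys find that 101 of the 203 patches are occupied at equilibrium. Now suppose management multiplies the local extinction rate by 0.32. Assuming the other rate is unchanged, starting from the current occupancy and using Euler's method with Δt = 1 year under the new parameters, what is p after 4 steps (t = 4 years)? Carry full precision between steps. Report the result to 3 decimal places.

Observed p* = 101/203 = 0.49754.
Balance c(1−p*) = e gives c = e/(1 − 0.49754) = 0.291/0.50246 = 0.57915.
Starting from p₀ = 0.49754; update p ← p + (dp/dt)·Δt with the new parameters.
  1  |  dp/dt·Δt = +0.098453  |  p_1 = 0.595990
  2  |  dp/dt·Δt = +0.083952  |  p_2 = 0.679942
  3  |  dp/dt·Δt = +0.062718  |  p_3 = 0.742660
  4  |  dp/dt·Δt = +0.041528  |  p_4 = 0.784188

0.784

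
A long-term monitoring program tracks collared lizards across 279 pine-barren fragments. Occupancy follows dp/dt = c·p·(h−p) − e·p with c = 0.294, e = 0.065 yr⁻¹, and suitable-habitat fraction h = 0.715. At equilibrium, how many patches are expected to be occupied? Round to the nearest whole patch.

p* = h − e/c = 0.715 − 0.2211 = 0.4939.
Expected occupied patches = N × p* = 279 × 0.4939 = 137.80 ≈ 138.

138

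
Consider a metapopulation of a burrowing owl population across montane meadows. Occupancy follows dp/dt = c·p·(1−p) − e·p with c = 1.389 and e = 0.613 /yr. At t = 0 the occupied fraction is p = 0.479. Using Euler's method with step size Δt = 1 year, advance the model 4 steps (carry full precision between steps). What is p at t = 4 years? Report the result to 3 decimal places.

0.558

Update rule: p ← p + [c·p·(1−p) − e·p]·Δt with Δt = 1.
t = 1: p = 0.47900 + (+0.05301) = 0.53201
t = 2: p = 0.53201 + (+0.01970) = 0.55171
t = 3: p = 0.55171 + (+0.00533) = 0.55705
t = 4: p = 0.55705 + (+0.00126) = 0.55831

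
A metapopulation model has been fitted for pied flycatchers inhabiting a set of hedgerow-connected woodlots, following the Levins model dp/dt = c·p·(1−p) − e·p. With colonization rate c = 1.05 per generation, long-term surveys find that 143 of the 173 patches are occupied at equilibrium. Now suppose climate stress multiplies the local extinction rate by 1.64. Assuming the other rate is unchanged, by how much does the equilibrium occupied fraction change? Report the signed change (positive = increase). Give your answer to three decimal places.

Observed p* = 143/173 = 0.82659.
Balance c(1−p*) = e gives e = 1.05×(1 − 0.82659) = 0.18208.
New p* = 1 − e/c = 1 − 0.29861/1.05000 = 0.71561.
Δp* = 0.71561 − 0.82659 = -0.11098.

-0.111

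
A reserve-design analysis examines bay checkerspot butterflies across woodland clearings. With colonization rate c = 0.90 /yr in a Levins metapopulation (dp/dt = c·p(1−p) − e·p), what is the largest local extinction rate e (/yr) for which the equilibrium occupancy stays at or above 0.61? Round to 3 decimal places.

0.351

1 − e/c ≥ 0.61 ⇒ e ≤ c(1 − 0.61) = 0.90 × 0.3900.
e_max = 0.3510.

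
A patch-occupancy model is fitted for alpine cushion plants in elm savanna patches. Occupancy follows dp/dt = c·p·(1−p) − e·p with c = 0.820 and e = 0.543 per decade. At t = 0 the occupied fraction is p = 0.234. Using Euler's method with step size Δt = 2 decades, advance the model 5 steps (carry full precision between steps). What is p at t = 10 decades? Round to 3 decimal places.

0.334

Update rule: p ← p + [c·p·(1−p) − e·p]·Δt with Δt = 2.
  1  |  dp/dt·Δt = +0.039836  |  p_1 = 0.273836
  2  |  dp/dt·Δt = +0.028728  |  p_2 = 0.302564
  3  |  dp/dt·Δt = +0.017487  |  p_3 = 0.320051
  4  |  dp/dt·Δt = +0.009319  |  p_4 = 0.329370
  5  |  dp/dt·Δt = +0.004556  |  p_5 = 0.333926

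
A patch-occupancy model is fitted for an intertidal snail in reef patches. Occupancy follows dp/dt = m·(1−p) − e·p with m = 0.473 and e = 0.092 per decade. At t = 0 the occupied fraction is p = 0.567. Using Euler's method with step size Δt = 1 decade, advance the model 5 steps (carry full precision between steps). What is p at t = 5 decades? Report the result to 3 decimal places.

Update rule: p ← p + [m·(1−p) − e·p]·Δt with Δt = 1.
p: 0.56700 → 0.71964  (Δp = +0.15265)
p: 0.71964 → 0.78605  (Δp = +0.06640)
p: 0.78605 → 0.81493  (Δp = +0.02888)
p: 0.81493 → 0.82749  (Δp = +0.01256)
p: 0.82749 → 0.83296  (Δp = +0.00547)

0.833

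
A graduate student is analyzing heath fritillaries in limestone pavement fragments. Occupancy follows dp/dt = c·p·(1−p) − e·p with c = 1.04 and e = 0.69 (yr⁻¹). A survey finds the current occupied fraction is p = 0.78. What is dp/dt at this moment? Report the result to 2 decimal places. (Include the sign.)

-0.36

Colonization term: c·p·(1−p) = 1.04×0.78×0.2200 = 0.17846.
Extinction term: e·p = 0.53820.
dp/dt = 0.17846 − 0.53820 = -0.35974.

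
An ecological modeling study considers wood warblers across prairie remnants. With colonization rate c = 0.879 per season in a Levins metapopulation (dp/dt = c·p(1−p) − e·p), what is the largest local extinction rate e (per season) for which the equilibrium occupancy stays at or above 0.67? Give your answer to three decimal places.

0.290

1 − e/c ≥ 0.67 ⇒ e ≤ c(1 − 0.67) = 0.879 × 0.3300.
e_max = 0.2901.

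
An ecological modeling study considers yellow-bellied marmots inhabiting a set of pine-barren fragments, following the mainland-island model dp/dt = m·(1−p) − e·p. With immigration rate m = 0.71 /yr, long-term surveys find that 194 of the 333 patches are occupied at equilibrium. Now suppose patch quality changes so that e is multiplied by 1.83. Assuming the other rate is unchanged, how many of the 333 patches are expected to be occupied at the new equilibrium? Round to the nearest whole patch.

Observed p* = 194/333 = 0.58258.
Balance m(1−p*) = e·p* gives e = m(1−p*)/p* = 0.71×0.41742/0.58258 = 0.50872.
New p* = m/(m+e) = 0.71000/(0.71000+0.93096) = 0.43267.
Expected occupied = 333 × 0.43267 = 144.08 ≈ 144.

144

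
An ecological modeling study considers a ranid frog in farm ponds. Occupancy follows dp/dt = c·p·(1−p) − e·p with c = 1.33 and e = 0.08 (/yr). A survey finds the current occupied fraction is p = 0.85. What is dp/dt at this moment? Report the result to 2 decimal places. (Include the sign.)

Colonization term: c·p·(1−p) = 1.33×0.85×0.1500 = 0.16958.
Extinction term: e·p = 0.06800.
dp/dt = 0.16958 − 0.06800 = 0.10158.

0.10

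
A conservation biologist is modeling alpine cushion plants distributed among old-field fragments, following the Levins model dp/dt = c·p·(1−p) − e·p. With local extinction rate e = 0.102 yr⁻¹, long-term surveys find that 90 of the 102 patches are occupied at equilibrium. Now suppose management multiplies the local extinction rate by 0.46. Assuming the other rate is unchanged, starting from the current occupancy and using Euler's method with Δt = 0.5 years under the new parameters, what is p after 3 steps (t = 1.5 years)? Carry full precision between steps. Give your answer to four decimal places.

Observed p* = 90/102 = 0.88235.
Balance c(1−p*) = e gives c = e/(1 − 0.88235) = 0.102/0.11765 = 0.86700.
Starting from p₀ = 0.88235; update p ← p + (dp/dt)·Δt with the new parameters.
step 1: Δp = +0.02430, p = 0.90665
step 2: Δp = +0.01542, p = 0.92207
step 3: Δp = +0.00952, p = 0.93159

0.9316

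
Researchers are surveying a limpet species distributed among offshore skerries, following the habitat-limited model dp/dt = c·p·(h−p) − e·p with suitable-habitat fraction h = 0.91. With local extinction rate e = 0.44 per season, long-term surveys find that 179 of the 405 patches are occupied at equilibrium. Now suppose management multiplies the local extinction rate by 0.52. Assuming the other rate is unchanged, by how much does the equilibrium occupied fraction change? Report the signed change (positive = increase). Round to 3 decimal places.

Observed p* = 179/405 = 0.44198.
Balance c(h−p*) = e gives c = e/(0.91 − 0.44198) = 0.44/0.46802 = 0.94013.
New p* = 0.91 − e/c = 0.91 − 0.22880/0.94013 = 0.66663.
Δp* = 0.66663 − 0.44198 = +0.22465.

0.225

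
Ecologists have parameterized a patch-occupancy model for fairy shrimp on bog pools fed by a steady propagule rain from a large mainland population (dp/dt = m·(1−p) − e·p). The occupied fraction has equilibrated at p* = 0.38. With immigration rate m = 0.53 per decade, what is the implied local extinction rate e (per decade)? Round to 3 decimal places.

0.865

At equilibrium m(1−p*) = e·p*, so e = m(1−p*)/p*.
e = 0.53 × 0.6200 / 0.38 = 0.8647.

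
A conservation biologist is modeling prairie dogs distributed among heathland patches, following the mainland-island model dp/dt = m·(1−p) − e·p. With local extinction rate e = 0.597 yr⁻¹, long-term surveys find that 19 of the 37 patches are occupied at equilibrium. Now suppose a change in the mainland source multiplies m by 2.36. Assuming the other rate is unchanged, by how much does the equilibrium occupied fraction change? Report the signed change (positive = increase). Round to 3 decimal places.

0.200

Observed p* = 19/37 = 0.51351.
Balance m(1−p*) = e·p* gives m = e·p*/(1−p*) = 0.597×0.51351/0.48649 = 0.63016.
New p* = m/(m+e) = 1.48718/(1.48718+0.59700) = 0.71356.
Δp* = 0.71356 − 0.51351 = +0.20005.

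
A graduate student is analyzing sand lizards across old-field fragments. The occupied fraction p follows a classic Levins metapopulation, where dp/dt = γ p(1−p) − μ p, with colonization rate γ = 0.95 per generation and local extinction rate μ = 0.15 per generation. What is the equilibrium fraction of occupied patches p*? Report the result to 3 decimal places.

At equilibrium, colonization balances extinction: γ·p*·(1−p*) = μ·p*.
So p* = 1 − μ/γ = 1 − 0.15/0.95 = 1 − 0.1579 = 0.8421.

0.842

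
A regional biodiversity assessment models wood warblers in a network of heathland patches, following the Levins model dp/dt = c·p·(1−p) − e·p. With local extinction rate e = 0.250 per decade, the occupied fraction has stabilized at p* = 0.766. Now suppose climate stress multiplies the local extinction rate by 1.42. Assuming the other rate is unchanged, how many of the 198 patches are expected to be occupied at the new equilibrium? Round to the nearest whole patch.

Balance c(1−p*) = e gives c = e/(1 − 0.76600) = 0.250/0.23400 = 1.06838.
New p* = 1 − e/c = 1 − 0.35500/1.06838 = 0.66772.
Expected occupied = 198 × 0.66772 = 132.21 ≈ 132.

132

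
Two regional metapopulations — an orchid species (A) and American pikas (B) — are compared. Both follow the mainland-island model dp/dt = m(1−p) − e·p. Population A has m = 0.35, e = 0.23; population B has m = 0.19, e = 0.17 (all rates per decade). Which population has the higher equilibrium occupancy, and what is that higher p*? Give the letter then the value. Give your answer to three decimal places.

A: p*_A = m/(m+e) = 0.35/0.5800 = 0.6034.
B: p*_B = 0.19/0.3600 = 0.5278.
A is higher at 0.6034.

A, 0.603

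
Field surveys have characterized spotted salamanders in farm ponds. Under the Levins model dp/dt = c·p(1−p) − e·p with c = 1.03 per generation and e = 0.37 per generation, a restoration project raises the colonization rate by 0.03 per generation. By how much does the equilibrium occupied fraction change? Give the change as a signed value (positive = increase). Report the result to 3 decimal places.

0.010

Before: p* = 1 − 0.37/1.03 = 0.6408.
After the change, c = 1.06, e = 0.37, so p* = 1 − 0.37/1.06 = 0.6509.
Δp* = 0.6509 − 0.6408 = +0.0102.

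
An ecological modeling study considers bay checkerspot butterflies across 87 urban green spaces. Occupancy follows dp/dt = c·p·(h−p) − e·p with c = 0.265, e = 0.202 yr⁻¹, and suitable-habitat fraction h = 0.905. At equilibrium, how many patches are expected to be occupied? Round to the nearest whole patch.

p* = h − e/c = 0.905 − 0.7623 = 0.1427.
Expected occupied patches = N × p* = 87 × 0.1427 = 12.42 ≈ 12.

12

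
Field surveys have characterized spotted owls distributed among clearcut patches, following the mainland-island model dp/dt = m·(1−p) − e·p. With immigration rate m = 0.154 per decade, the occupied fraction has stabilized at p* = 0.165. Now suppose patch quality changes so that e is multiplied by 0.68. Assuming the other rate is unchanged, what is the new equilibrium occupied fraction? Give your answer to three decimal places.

0.225

Balance m(1−p*) = e·p* gives e = m(1−p*)/p* = 0.154×0.83500/0.16500 = 0.77933.
New p* = m/(m+e) = 0.15400/(0.15400+0.52994) = 0.22517.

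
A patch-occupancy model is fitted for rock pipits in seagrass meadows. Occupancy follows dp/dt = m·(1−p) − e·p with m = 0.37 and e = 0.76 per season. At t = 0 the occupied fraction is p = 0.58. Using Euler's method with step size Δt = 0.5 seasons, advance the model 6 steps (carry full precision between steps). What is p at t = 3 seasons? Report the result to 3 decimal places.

0.329

Update rule: p ← p + [m·(1−p) − e·p]·Δt with Δt = 0.5.
p: 0.58000 → 0.43730  (Δp = -0.14270)
p: 0.43730 → 0.37523  (Δp = -0.06207)
p: 0.37523 → 0.34822  (Δp = -0.02700)
p: 0.34822 → 0.33648  (Δp = -0.01175)
p: 0.33648 → 0.33137  (Δp = -0.00511)
p: 0.33137 → 0.32914  (Δp = -0.00222)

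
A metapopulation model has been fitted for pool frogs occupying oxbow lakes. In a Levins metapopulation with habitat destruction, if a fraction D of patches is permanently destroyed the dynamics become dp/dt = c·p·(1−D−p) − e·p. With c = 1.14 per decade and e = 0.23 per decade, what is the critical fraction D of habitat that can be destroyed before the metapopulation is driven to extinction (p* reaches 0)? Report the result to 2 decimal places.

0.80

The nontrivial equilibrium is p* = (1−D) − e/c; extinction occurs when this hits zero.
So D_crit = 1 − e/c = 1 − 0.23/1.14 = 1 − 0.2018 = 0.7982.
Note this equals the original equilibrium occupancy — the Levins extinction-debt result.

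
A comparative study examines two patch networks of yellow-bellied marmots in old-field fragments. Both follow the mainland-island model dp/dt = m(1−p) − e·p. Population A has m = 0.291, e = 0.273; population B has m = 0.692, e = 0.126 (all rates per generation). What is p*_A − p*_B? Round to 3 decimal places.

-0.330

A: p*_A = m/(m+e) = 0.291/0.5640 = 0.5160.
B: p*_B = 0.692/0.8180 = 0.8460.
p*_A − p*_B = 0.5160 − 0.8460 = -0.3300.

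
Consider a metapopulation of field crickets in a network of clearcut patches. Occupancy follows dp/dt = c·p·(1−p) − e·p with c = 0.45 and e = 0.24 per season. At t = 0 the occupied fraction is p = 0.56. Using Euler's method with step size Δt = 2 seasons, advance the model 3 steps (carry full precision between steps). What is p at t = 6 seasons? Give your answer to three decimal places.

Update rule: p ← p + [c·p·(1−p) − e·p]·Δt with Δt = 2.
t = 2: p = 0.56000 + (-0.04704) = 0.51296
t = 4: p = 0.51296 + (-0.02137) = 0.49159
t = 6: p = 0.49159 + (-0.01103) = 0.48056

0.481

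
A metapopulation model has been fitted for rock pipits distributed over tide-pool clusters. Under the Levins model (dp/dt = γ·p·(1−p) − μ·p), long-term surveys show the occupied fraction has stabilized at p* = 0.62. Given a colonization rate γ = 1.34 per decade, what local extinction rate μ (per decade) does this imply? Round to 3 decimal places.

At equilibrium γ(1−p*) = μ.
μ = 1.34 × (1 − 0.62) = 1.34 × 0.3800 = 0.5092.

0.509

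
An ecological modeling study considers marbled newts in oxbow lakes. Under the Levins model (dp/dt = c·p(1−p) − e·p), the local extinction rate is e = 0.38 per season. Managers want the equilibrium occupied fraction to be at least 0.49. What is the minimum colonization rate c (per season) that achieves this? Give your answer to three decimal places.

0.745

p* = 1 − e/c ≥ 0.49 requires e/c ≤ 0.5100, i.e. c ≥ e/0.5100.
c_min = 0.38/0.5100 = 0.7451.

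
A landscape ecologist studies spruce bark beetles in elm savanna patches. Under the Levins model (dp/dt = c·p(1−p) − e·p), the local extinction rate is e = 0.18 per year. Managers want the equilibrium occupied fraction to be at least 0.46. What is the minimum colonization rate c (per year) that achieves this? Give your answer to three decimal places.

0.333

p* = 1 − e/c ≥ 0.46 requires e/c ≤ 0.5400, i.e. c ≥ e/0.5400.
c_min = 0.18/0.5400 = 0.3333.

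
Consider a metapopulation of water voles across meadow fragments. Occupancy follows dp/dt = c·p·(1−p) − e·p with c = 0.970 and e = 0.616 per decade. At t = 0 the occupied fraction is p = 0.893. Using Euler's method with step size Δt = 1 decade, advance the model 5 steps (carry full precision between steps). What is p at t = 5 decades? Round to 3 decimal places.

0.375

Update rule: p ← p + [c·p·(1−p) − e·p]·Δt with Δt = 1.
p: 0.89300 → 0.43560  (Δp = -0.45740)
p: 0.43560 → 0.40575  (Δp = -0.02985)
p: 0.40575 → 0.38969  (Δp = -0.01606)
p: 0.38969 → 0.38034  (Δp = -0.00935)
p: 0.38034 → 0.37466  (Δp = -0.00568)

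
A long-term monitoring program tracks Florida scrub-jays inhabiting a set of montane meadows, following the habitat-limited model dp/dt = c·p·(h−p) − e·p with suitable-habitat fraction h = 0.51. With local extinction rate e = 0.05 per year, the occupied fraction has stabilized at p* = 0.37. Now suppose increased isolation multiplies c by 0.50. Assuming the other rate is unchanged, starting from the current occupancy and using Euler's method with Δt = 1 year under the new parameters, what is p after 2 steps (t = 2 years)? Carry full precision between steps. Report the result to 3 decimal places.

Balance c(h−p*) = e gives c = e/(0.51 − 0.37000) = 0.05/0.14000 = 0.35714.
Starting from p₀ = 0.37000; update p ← p + (dp/dt)·Δt with the new parameters.
t = 1: p = 0.37000 + (-0.00925) = 0.36075
t = 2: p = 0.36075 + (-0.00842) = 0.35233

0.352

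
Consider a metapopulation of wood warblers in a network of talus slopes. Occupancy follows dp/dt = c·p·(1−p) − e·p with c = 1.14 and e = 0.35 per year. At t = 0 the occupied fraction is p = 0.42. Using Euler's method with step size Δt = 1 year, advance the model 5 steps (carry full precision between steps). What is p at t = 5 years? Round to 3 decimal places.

0.692

Update rule: p ← p + [c·p·(1−p) − e·p]·Δt with Δt = 1.
step 1: Δp = +0.13070, p = 0.55070
step 2: Δp = +0.08932, p = 0.64003
step 3: Δp = +0.03864, p = 0.67866
step 4: Δp = +0.01108, p = 0.68974
step 5: Δp = +0.00255, p = 0.69229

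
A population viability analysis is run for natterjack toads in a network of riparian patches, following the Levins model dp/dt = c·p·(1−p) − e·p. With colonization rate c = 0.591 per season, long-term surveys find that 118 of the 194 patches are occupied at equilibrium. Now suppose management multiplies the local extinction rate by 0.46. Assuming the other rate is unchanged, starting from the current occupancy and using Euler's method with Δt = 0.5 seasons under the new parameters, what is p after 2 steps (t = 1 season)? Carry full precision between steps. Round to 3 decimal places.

0.679

Observed p* = 118/194 = 0.60825.
Balance c(1−p*) = e gives e = 0.591×(1 − 0.60825) = 0.23153.
Starting from p₀ = 0.60825; update p ← p + (dp/dt)·Δt with the new parameters.
step 1: Δp = +0.03802, p = 0.64627
step 2: Δp = +0.03314, p = 0.67941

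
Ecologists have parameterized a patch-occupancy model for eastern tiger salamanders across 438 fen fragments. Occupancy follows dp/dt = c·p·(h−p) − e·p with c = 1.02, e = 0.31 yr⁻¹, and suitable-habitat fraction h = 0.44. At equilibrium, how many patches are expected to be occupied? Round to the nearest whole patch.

60

p* = h − e/c = 0.44 − 0.3039 = 0.1361.
Expected occupied patches = N × p* = 438 × 0.1361 = 59.60 ≈ 60.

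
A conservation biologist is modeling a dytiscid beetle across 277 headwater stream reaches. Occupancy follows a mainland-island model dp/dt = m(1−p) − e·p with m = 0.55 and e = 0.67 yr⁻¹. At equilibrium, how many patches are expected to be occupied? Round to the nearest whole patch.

125

p* = m/(m+e) = 0.55/1.2200 = 0.4508.
Expected occupied patches = N × p* = 277 × 0.4508 = 124.88 ≈ 125.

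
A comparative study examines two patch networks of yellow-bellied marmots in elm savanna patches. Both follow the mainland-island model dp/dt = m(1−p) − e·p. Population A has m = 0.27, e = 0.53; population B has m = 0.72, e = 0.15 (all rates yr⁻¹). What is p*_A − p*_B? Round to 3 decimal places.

A: p*_A = m/(m+e) = 0.27/0.8000 = 0.3375.
B: p*_B = 0.72/0.8700 = 0.8276.
p*_A − p*_B = 0.3375 − 0.8276 = -0.4901.

-0.490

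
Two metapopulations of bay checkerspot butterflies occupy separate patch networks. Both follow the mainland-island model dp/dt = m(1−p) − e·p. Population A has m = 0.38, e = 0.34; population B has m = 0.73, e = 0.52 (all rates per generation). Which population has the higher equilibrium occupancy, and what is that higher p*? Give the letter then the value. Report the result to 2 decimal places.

A: p*_A = m/(m+e) = 0.38/0.7200 = 0.5278.
B: p*_B = 0.73/1.2500 = 0.5840.
B is higher at 0.5840.

B, 0.58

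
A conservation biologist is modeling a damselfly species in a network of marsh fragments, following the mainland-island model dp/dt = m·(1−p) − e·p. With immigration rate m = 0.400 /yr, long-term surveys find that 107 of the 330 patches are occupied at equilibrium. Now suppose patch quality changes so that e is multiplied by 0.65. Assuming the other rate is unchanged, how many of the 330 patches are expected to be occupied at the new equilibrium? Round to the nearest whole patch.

Observed p* = 107/330 = 0.32424.
Balance m(1−p*) = e·p* gives e = m(1−p*)/p* = 0.400×0.67576/0.32424 = 0.83365.
New p* = m/(m+e) = 0.40000/(0.40000+0.54187) = 0.42469.
Expected occupied = 330 × 0.42469 = 140.15 ≈ 140.

140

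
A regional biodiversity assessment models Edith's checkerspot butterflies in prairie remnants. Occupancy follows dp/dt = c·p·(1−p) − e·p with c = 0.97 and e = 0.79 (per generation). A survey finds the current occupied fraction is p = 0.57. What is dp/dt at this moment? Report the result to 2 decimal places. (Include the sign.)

-0.21

Colonization term: c·p·(1−p) = 0.97×0.57×0.4300 = 0.23775.
Extinction term: e·p = 0.45030.
dp/dt = 0.23775 − 0.45030 = -0.21255.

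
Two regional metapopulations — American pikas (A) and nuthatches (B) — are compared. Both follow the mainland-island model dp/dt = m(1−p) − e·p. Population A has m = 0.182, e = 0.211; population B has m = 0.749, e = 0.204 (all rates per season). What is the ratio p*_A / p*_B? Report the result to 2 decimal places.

0.59

A: p*_A = m/(m+e) = 0.182/0.3930 = 0.4631.
B: p*_B = 0.749/0.9530 = 0.7859.
p*_A / p*_B = 0.4631/0.7859 = 0.5892.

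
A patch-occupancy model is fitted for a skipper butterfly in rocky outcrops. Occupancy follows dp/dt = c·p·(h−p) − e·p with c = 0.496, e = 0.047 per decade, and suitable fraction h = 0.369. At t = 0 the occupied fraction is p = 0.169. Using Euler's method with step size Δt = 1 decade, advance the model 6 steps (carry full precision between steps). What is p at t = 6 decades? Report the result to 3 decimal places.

Update rule: p ← p + [c·p·(h−p) − e·p]·Δt with Δt = 1.
  1  |  dp/dt·Δt = +0.008822  |  p_1 = 0.177822
  2  |  dp/dt·Δt = +0.008504  |  p_2 = 0.186326
  3  |  dp/dt·Δt = +0.008125  |  p_3 = 0.194451
  4  |  dp/dt·Δt = +0.007696  |  p_4 = 0.202147
  5  |  dp/dt·Δt = +0.007229  |  p_5 = 0.209375
  6  |  dp/dt·Δt = +0.006736  |  p_6 = 0.216112

0.216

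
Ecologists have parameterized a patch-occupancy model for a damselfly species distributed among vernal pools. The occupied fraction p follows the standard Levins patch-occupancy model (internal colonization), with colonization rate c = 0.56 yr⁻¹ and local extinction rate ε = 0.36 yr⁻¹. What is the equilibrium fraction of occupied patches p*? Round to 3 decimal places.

Setting dp/dt = 0 and dividing through by p* gives c·(1−p*) = ε.
So p* = 1 − ε/c = 1 − 0.36/0.56 = 1 − 0.6429 = 0.3571.

0.357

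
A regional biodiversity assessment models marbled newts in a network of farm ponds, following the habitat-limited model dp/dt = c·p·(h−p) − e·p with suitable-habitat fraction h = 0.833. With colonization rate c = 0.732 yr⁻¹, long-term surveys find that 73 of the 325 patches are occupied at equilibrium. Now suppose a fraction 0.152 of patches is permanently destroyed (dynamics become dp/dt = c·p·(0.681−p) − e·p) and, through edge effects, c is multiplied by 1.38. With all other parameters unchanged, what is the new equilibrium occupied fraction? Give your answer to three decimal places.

0.240

Observed p* = 73/325 = 0.22462.
Balance c(h−p*) = e gives e = 0.732×(0.833 − 0.22462) = 0.44533.
New p* = 0.681 − e/c = 0.681 − 0.44533/1.01016 = 0.24015.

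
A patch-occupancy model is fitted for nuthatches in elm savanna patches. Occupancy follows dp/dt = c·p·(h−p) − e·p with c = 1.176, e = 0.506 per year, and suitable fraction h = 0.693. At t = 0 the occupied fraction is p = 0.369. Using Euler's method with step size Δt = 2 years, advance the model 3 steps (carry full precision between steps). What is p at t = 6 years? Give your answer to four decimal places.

Update rule: p ← p + [c·p·(h−p) − e·p]·Δt with Δt = 2.
step 1: Δp = -0.09223, p = 0.27677
step 2: Δp = -0.00914, p = 0.26763
step 3: Δp = -0.00308, p = 0.26454

0.2645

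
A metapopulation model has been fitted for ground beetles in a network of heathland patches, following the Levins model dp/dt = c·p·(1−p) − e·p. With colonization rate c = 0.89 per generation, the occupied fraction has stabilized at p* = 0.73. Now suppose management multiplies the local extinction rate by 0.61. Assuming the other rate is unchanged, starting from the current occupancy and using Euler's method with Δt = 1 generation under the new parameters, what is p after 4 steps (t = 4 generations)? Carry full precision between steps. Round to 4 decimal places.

0.8346

Balance c(1−p*) = e gives e = 0.89×(1 − 0.73000) = 0.24030.
Starting from p₀ = 0.73000; update p ← p + (dp/dt)·Δt with the new parameters.
t = 1: p = 0.73000 + (+0.06841) = 0.79841
t = 2: p = 0.79841 + (+0.02621) = 0.82462
t = 3: p = 0.82462 + (+0.00783) = 0.83246
t = 4: p = 0.83246 + (+0.00210) = 0.83456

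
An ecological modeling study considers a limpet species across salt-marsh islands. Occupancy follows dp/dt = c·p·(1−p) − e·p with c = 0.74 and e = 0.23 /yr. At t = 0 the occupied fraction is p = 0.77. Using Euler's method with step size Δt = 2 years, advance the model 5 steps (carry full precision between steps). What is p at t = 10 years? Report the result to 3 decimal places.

Update rule: p ← p + [c·p·(1−p) − e·p]·Δt with Δt = 2.
p: 0.77000 → 0.67791  (Δp = -0.09209)
p: 0.67791 → 0.68923  (Δp = +0.01132)
p: 0.68923 → 0.68919  (Δp = -0.00004)
p: 0.68919 → 0.68919  (Δp = +0.00000)
p: 0.68919 → 0.68919  (Δp = -0.00000)

0.689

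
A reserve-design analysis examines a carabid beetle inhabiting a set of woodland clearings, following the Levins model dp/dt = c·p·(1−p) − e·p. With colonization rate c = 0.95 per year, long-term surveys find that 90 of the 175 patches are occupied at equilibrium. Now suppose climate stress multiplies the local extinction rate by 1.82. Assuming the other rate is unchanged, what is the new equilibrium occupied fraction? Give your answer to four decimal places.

0.1160

Observed p* = 90/175 = 0.51429.
Balance c(1−p*) = e gives e = 0.95×(1 − 0.51429) = 0.46142.
New p* = 1 − e/c = 1 − 0.83978/0.95000 = 0.11602.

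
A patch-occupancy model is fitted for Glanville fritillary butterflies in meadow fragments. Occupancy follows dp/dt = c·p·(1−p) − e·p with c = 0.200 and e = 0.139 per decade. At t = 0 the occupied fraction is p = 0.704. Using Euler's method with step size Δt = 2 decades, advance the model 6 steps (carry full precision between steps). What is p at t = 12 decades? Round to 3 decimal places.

Update rule: p ← p + [c·p·(1−p) − e·p]·Δt with Δt = 2.
  1  |  dp/dt·Δt = -0.112358  |  p_1 = 0.591642
  2  |  dp/dt·Δt = -0.067836  |  p_2 = 0.523806
  3  |  dp/dt·Δt = -0.045845  |  p_3 = 0.477961
  4  |  dp/dt·Δt = -0.033068  |  p_4 = 0.444894
  5  |  dp/dt·Δt = -0.024895  |  p_5 = 0.419999
  6  |  dp/dt·Δt = -0.019320  |  p_6 = 0.400679

0.401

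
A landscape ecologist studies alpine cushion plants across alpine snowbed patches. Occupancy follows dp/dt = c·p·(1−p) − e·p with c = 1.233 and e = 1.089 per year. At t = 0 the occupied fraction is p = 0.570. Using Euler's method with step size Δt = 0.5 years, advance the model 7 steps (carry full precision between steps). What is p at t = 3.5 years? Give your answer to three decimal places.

0.205

Update rule: p ← p + [c·p·(1−p) − e·p]·Δt with Δt = 0.5.
t = 0.5: p = 0.57000 + (-0.15926) = 0.41074
t = 1: p = 0.41074 + (-0.07443) = 0.33630
t = 1.5: p = 0.33630 + (-0.04551) = 0.29079
t = 2: p = 0.29079 + (-0.03119) = 0.25960
t = 2.5: p = 0.25960 + (-0.02286) = 0.23674
t = 3: p = 0.23674 + (-0.01751) = 0.21923
t = 3.5: p = 0.21923 + (-0.01385) = 0.20539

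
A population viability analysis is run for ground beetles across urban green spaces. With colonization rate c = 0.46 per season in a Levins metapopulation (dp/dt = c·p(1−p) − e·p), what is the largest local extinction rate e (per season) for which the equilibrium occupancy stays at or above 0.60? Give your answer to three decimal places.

1 − e/c ≥ 0.60 ⇒ e ≤ c(1 − 0.60) = 0.46 × 0.4000.
e_max = 0.1840.

0.184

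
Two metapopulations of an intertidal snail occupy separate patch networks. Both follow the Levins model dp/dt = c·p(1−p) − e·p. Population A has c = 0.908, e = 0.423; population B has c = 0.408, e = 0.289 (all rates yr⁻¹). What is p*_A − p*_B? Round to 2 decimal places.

A: p*_A = 1 − 0.423/0.908 = 0.5341.
B: p*_B = 1 − 0.289/0.408 = 0.2917.
p*_A − p*_B = 0.5341 − 0.2917 = 0.2425.

0.24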